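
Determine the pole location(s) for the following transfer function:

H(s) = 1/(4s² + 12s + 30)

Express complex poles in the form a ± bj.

Discriminant = 12² - 4×4×30 = 144 - 480 = -336 < 0, so the poles are a complex conjugate pair s = (-12 ± j√336)/(2×4). Real part = -12/(2×4) = -12/8 = -1.5; imaginary part = ±√336/(2×4) ≈ 2.2913. Poles: s = -1.5 ± 2.2913j.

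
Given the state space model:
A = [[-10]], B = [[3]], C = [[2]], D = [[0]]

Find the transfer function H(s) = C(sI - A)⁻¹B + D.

(sI - A)⁻¹ = 1/(s + 10). H(s) = 2 × 3/(s + 10) + 0 = 6/(s + 10).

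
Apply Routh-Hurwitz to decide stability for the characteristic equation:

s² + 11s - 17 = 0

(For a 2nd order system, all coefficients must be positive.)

Coefficients: 1, 11, -17. c=-17 not positive, so system is unstable.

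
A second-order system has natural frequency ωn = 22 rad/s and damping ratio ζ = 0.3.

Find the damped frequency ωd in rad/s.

ωd = ωn√(1 - ζ²) = 22√(1 - 0.3²) = 20.99 rad/s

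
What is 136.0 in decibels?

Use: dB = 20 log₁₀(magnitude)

dB = 20 log₁₀(136.0) = 42.7 dB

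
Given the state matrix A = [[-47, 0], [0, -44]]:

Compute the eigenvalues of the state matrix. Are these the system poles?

For diagonal matrix, eigenvalues are diagonal entries: λ₁ = -47, λ₂ = -44. Eigenvalues of A = system poles.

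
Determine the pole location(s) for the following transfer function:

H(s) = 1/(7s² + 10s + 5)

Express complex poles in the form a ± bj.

Discriminant = 10² - 4×7×5 = 100 - 140 = -40 < 0, so the poles are a complex conjugate pair s = (-10 ± j√40)/(2×7). Real part = -10/(2×7) = -10/14 ≈ -0.7143; imaginary part = ±√40/(2×7) ≈ 0.4518. Poles: s = -0.7143 ± 0.4518j.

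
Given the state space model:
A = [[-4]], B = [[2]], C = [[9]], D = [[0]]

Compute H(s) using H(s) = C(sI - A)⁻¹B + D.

(sI - A)⁻¹ = 1/(s + 4). H(s) = 9 × 2/(s + 4) + 0 = 18/(s + 4).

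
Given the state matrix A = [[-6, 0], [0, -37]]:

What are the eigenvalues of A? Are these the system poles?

For diagonal matrix, eigenvalues are diagonal entries: λ₁ = -6, λ₂ = -37. Eigenvalues of A = system poles.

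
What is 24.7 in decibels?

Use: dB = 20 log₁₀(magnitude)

dB = 20 log₁₀(24.7) = 27.9 dB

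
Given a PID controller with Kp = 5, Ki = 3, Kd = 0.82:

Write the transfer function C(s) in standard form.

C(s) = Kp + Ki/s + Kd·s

Substituting values: C(s) = 5 + 3/s + 0.82s = (0.82s² + 5s + 3)/s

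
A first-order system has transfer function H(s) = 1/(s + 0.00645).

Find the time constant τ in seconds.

For H(s) = 1/(s + 1/τ), the pole is at -1/τ = -0.00645, so τ = 1/0.00645 = 155 s.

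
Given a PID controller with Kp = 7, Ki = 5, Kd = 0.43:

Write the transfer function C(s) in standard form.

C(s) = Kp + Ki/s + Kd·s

Substituting values: C(s) = 7 + 5/s + 0.43s = (0.43s² + 7s + 5)/s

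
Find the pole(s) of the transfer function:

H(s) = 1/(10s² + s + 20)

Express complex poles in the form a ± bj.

Discriminant = 1² - 4×10×20 = 1 - 800 = -799 < 0, so the poles are a complex conjugate pair s = (-1 ± j√799)/(2×10). Real part = -1/(2×10) = -1/20 = -0.05; imaginary part = ±√799/(2×10) ≈ 1.4133. Poles: s = -0.05 ± 1.4133j.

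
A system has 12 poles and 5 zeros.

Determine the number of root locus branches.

Root locus has n branches where n = number of poles = 12.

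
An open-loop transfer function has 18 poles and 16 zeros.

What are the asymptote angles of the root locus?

n - m = 18 - 16 = 2. Angles: θk = (2k + 1)·180°/2 = 90°, 270°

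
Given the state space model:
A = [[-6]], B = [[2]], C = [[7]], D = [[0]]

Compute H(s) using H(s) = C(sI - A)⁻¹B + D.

(sI - A)⁻¹ = 1/(s + 6). H(s) = 7 × 2/(s + 6) + 0 = 14/(s + 6).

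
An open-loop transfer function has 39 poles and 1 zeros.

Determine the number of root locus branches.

Root locus has n branches where n = number of poles = 39.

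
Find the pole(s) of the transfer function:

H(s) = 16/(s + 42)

Pole is where denominator = 0: s + 42 = 0, so s = -42.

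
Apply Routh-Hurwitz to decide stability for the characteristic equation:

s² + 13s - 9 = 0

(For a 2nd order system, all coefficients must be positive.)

Coefficients: 1, 13, -9. c=-9 not positive, so system is unstable.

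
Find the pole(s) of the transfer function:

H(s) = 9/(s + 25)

Pole is where denominator = 0: s + 25 = 0, so s = -25.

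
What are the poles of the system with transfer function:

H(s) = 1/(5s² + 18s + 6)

Discriminant = 18² - 4×5×6 = 324 - 120 = 204 > 0, so two distinct real poles. Using quadratic formula: s = (-18 ± √204)/(2×5) = (-18 ± √204)/10, with √204 ≈ 14.2829. s₁ ≈ -0.3717, s₂ ≈ -3.2283. Poles: s₁ = -0.3717, s₂ = -3.2283.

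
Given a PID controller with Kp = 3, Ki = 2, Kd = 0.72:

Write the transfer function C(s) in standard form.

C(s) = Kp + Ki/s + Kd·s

Substituting values: C(s) = 3 + 2/s + 0.72s = (0.72s² + 3s + 2)/s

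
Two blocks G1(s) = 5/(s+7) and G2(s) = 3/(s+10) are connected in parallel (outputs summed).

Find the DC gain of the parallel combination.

Parallel: G_eq = G1 + G2. DC gain = G1(0) + G2(0) = 5/7 + 3/10 = 0.7143 + 0.3 = 1.0143.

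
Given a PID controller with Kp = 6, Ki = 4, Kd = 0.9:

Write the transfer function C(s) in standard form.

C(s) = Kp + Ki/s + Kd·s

Substituting values: C(s) = 6 + 4/s + 0.9s = (0.9s² + 6s + 4)/s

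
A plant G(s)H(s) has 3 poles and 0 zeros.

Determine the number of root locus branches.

Root locus has n branches where n = number of poles = 3.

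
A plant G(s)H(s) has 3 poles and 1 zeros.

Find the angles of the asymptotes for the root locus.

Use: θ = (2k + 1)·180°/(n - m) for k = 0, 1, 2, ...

n - m = 3 - 1 = 2. Angles: θk = (2k + 1)·180°/2 = 90°, 270°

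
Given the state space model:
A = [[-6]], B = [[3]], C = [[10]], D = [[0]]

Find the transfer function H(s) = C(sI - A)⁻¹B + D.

(sI - A)⁻¹ = 1/(s + 6). H(s) = 10 × 3/(s + 6) + 0 = 30/(s + 6).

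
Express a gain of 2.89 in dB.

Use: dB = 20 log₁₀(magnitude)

dB = 20 log₁₀(2.89) = 9.2 dB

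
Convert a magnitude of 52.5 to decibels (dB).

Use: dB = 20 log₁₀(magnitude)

dB = 20 log₁₀(52.5) = 34.4 dB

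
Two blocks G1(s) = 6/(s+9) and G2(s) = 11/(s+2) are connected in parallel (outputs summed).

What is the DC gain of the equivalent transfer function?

Parallel: G_eq = G1 + G2. DC gain = G1(0) + G2(0) = 6/9 + 11/2 = 0.6667 + 5.5 = 6.1667.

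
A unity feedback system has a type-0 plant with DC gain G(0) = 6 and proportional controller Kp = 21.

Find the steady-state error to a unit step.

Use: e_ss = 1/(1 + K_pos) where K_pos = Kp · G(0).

K_pos = Kp · G(0) = 21 × 6 = 126. e_ss = 1/(1 + 126) = 0.0079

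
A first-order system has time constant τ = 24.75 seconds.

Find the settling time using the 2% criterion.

For first-order system, 2% settling time ≈ 4τ = 4 × 24.75 = 99.0 s.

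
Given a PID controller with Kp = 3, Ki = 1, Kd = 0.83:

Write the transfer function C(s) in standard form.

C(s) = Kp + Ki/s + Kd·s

Substituting values: C(s) = 3 + 1/s + 0.83s = (0.83s² + 3s + 1)/s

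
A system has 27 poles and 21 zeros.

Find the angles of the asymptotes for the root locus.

n - m = 27 - 21 = 6. Angles: θk = (2k + 1)·180°/6 = 30°, 90°, 150°, 210°, 270°, 330°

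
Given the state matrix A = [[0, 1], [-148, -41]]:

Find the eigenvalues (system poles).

det(A - λI) = λ² - (-41)λ + 148 = (λ - (-37))(λ - (-4)). Eigenvalues: -37, -4.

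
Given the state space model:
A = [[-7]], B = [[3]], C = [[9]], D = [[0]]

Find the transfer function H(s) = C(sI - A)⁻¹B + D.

(sI - A)⁻¹ = 1/(s + 7). H(s) = 9 × 3/(s + 7) + 0 = 27/(s + 7).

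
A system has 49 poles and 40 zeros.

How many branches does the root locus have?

Root locus has n branches where n = number of poles = 49.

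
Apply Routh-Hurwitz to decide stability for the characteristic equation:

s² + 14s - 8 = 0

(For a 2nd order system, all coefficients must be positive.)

Coefficients: 1, 14, -8. c=-8 not positive, so system is unstable.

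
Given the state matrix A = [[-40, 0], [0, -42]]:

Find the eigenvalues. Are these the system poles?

For diagonal matrix, eigenvalues are diagonal entries: λ₁ = -40, λ₂ = -42. Eigenvalues of A = system poles.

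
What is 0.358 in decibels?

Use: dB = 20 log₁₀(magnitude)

dB = 20 log₁₀(0.358) = -8.9 dB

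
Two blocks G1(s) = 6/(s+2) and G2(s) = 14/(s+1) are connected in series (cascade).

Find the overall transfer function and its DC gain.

Series: multiply transfer functions. G_eq = 6/(s+2) × 14/(s+1) = 84/((s+2)(s+1)). DC gain = 84/(2×1) = 42.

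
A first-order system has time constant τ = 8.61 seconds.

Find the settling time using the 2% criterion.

For first-order system, 2% settling time ≈ 4τ = 4 × 8.61 = 34.44 s.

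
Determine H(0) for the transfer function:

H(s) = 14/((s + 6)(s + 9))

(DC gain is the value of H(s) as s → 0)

DC gain = H(0) = 14/(6 × 9) = 14/54 = 0.2593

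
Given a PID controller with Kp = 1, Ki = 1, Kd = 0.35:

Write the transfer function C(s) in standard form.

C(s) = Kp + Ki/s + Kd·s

Substituting values: C(s) = 1 + 1/s + 0.35s = (0.35s² + s + 1)/s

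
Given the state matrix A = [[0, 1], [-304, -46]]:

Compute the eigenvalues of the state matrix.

det(A - λI) = λ² - (-46)λ + 304 = (λ - (-38))(λ - (-8)). Eigenvalues: -38, -8.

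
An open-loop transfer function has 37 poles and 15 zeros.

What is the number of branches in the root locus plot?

Root locus has n branches where n = number of poles = 37.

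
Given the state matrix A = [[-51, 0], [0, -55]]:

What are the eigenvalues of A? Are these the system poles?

For diagonal matrix, eigenvalues are diagonal entries: λ₁ = -51, λ₂ = -55. Eigenvalues of A = system poles.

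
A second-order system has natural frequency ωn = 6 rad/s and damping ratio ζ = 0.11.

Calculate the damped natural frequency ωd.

ωd = ωn√(1 - ζ²) = 6√(1 - 0.11²) = 5.96 rad/s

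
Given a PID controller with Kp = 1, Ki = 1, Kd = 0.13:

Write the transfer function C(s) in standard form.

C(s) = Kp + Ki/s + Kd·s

Substituting values: C(s) = 1 + 1/s + 0.13s = (0.13s² + s + 1)/s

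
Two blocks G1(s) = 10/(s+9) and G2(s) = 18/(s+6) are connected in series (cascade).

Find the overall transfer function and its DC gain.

Series: multiply transfer functions. G_eq = 10/(s+9) × 18/(s+6) = 180/((s+9)(s+6)). DC gain = 180/(9×6) = 3.3333.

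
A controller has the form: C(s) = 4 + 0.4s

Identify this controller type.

This is a Proportional-Derivative (PD) controller.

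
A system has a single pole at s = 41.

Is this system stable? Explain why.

Pole at s = 41 is in the right half-plane. Unstable.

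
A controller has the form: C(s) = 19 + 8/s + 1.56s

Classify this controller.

This is a Proportional-Integral-Derivative (PID) controller.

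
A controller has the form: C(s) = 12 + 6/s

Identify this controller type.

This is a Proportional-Integral (PI) controller.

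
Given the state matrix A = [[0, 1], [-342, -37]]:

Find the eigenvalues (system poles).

det(A - λI) = λ² - (-37)λ + 342 = (λ - (-18))(λ - (-19)). Eigenvalues: -18, -19.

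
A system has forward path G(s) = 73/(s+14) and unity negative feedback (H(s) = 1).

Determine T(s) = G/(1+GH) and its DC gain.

T(s) = G/(1+GH) = [73/(s+14)] / [1 + 73/(s+14)] = 73/(s+14+73) = 73/(s+87). DC gain = 73/87 = 0.8391.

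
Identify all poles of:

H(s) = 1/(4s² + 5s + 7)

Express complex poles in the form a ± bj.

Discriminant = 5² - 4×4×7 = 25 - 112 = -87 < 0, so the poles are a complex conjugate pair s = (-5 ± j√87)/(2×4). Real part = -5/(2×4) = -5/8 = -0.625; imaginary part = ±√87/(2×4) ≈ 1.1659. Poles: s = -0.625 ± 1.1659j.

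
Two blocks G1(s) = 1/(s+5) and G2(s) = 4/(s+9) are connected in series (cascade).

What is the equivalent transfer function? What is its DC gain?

Series: multiply transfer functions. G_eq = 1/(s+5) × 4/(s+9) = 4/((s+5)(s+9)). DC gain = 4/(5×9) = 0.0889.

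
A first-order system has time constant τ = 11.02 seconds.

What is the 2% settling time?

For first-order system, 2% settling time ≈ 4τ = 4 × 11.02 = 44.08 s.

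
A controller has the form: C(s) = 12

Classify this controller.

This is a Proportional (P) controller.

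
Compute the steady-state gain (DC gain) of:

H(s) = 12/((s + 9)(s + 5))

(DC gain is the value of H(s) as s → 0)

DC gain = H(0) = 12/(9 × 5) = 12/45 = 0.2667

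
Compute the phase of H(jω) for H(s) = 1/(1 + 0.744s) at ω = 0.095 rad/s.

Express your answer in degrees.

Phase = -arctan(ωτ) = -arctan(0.095 × 0.744) = -4.0°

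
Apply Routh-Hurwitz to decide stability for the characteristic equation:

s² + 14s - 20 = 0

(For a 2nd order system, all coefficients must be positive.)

Coefficients: 1, 14, -20. c=-20 not positive, so system is unstable.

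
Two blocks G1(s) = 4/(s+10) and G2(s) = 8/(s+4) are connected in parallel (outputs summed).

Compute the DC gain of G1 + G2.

Parallel: G_eq = G1 + G2. DC gain = G1(0) + G2(0) = 4/10 + 8/4 = 0.4 + 2 = 2.4.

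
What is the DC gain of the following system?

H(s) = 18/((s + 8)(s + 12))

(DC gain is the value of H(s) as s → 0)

DC gain = H(0) = 18/(8 × 12) = 18/96 = 0.1875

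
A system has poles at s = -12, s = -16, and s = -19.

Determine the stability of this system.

All poles are in the left half-plane. System is stable.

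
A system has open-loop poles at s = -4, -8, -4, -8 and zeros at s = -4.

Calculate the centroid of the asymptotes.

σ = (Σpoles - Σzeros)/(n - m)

σ = (Σpoles - Σzeros)/(n - m) = (-24 - (-4))/(4 - 1) = -20/3 = -6.67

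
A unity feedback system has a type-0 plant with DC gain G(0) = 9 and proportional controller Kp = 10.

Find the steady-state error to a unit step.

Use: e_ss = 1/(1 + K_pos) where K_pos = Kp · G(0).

K_pos = Kp · G(0) = 10 × 9 = 90. e_ss = 1/(1 + 90) = 0.0110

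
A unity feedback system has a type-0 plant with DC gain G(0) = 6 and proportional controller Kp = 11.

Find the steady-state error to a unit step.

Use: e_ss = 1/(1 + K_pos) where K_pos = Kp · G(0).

K_pos = Kp · G(0) = 11 × 6 = 66. e_ss = 1/(1 + 66) = 0.0149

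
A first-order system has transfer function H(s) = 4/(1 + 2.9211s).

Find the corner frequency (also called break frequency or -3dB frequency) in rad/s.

Corner frequency = 1/τ = 1/2.9211 = 0.342 rad/s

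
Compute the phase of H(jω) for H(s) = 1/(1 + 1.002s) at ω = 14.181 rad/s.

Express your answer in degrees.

Phase = -arctan(ωτ) = -arctan(14.181 × 1.002) = -86.0°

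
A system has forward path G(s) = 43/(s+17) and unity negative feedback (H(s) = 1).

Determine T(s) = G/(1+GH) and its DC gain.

T(s) = G/(1+GH) = [43/(s+17)] / [1 + 43/(s+17)] = 43/(s+17+43) = 43/(s+60). DC gain = 43/60 = 0.7167.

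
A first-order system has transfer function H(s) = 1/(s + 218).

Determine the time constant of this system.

For H(s) = 1/(s + 1/τ), the pole is at -1/τ = -218, so τ = 1/218 = 0.0046 s.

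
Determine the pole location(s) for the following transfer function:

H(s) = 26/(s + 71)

Pole is where denominator = 0: s + 71 = 0, so s = -71.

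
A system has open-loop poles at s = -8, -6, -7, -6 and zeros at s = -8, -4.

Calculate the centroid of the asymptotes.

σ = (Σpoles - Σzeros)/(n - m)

σ = (Σpoles - Σzeros)/(n - m) = (-27 - (-12))/(4 - 2) = -15/2 = -7.5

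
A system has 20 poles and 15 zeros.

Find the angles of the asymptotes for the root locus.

n - m = 20 - 15 = 5. Angles: θk = (2k + 1)·180°/5 = 36°, 108°, 180°, 252°, 324°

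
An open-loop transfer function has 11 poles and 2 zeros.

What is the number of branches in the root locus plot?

Root locus has n branches where n = number of poles = 11.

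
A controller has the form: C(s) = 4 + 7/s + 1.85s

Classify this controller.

This is a Proportional-Integral-Derivative (PID) controller.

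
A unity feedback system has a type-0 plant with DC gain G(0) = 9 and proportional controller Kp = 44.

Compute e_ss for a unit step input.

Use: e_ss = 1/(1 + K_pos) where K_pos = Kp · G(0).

K_pos = Kp · G(0) = 44 × 9 = 396. e_ss = 1/(1 + 396) = 0.0025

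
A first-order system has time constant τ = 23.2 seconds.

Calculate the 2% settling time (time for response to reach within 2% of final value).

For first-order system, 2% settling time ≈ 4τ = 4 × 23.2 = 92.8 s.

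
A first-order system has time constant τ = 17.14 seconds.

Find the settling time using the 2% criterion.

For first-order system, 2% settling time ≈ 4τ = 4 × 17.14 = 68.56 s.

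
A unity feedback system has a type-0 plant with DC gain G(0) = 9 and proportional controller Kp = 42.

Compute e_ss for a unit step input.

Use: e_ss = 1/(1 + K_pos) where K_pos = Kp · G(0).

K_pos = Kp · G(0) = 42 × 9 = 378. e_ss = 1/(1 + 378) = 0.0026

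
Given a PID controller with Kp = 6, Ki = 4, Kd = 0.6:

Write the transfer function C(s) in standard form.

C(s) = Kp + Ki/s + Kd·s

Substituting values: C(s) = 6 + 4/s + 0.6s = (0.6s² + 6s + 4)/s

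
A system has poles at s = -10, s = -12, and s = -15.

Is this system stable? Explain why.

All poles are in the left half-plane. System is stable.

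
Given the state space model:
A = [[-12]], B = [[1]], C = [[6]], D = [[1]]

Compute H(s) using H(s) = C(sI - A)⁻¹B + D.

(sI - A)⁻¹ = 1/(s + 12). H(s) = 6×1/(s + 12) + 1 = (s + 18)/(s + 12).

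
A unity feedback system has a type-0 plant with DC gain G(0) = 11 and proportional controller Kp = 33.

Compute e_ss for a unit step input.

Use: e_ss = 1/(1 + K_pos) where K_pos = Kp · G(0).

K_pos = Kp · G(0) = 33 × 11 = 363. e_ss = 1/(1 + 363) = 0.0027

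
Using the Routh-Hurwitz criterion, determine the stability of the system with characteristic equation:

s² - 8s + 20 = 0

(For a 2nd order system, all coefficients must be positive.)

Coefficients: 1, -8, 20. b=-8 not positive, so system is unstable.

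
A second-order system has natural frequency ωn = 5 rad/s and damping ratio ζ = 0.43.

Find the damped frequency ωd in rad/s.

ωd = ωn√(1 - ζ²) = 5√(1 - 0.43²) = 4.51 rad/s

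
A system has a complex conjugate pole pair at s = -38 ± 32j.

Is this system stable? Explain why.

Real part of poles is -38 (< 0, left half-plane). Stable.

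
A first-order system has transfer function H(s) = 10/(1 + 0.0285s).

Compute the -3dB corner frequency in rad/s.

Corner frequency = 1/τ = 1/0.0285 = 35.088 rad/s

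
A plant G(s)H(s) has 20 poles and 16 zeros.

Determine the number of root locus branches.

Root locus has n branches where n = number of poles = 20.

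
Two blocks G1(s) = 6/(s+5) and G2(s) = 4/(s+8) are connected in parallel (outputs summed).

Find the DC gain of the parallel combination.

Parallel: G_eq = G1 + G2. DC gain = G1(0) + G2(0) = 6/5 + 4/8 = 1.2 + 0.5 = 1.7.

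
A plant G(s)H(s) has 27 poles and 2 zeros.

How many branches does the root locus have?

Root locus has n branches where n = number of poles = 27.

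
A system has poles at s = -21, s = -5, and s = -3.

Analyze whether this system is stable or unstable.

All poles are in the left half-plane. System is stable.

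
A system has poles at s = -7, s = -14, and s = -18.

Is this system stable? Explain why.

All poles are in the left half-plane. System is stable.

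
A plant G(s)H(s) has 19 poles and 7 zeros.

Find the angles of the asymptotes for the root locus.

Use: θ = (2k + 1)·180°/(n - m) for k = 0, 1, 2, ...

n - m = 19 - 7 = 12. Angles: θk = (2k + 1)·180°/12 = 15°, 45°, 75°, 105°, 135°, 165°, 195°, 225°, 255°, 285°, 315°, 345°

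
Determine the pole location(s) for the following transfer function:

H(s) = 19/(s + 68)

Pole is where denominator = 0: s + 68 = 0, so s = -68.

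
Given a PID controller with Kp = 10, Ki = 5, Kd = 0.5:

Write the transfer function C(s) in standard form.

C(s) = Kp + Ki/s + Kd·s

Substituting values: C(s) = 10 + 5/s + 0.5s = (0.5s² + 10s + 5)/s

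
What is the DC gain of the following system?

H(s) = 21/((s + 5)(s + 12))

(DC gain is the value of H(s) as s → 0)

DC gain = H(0) = 21/(5 × 12) = 21/60 = 0.35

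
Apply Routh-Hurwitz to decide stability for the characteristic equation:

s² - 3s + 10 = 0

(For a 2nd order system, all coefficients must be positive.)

Coefficients: 1, -3, 10. b=-3 not positive, so system is unstable.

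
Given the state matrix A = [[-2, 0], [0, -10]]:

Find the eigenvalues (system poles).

For diagonal matrix, eigenvalues are diagonal entries: λ₁ = -2, λ₂ = -10.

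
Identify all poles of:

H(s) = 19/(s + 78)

Pole is where denominator = 0: s + 78 = 0, so s = -78.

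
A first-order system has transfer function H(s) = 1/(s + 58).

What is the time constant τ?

For H(s) = 1/(s + 1/τ), the pole is at -1/τ = -58, so τ = 1/58 = 0.0172 s.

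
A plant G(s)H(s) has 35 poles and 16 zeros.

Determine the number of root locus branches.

Root locus has n branches where n = number of poles = 35.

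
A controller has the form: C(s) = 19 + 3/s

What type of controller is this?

This is a Proportional-Integral (PI) controller.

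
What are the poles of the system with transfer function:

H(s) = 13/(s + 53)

Pole is where denominator = 0: s + 53 = 0, so s = -53.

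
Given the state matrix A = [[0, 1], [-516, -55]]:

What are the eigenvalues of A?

det(A - λI) = λ² - (-55)λ + 516 = (λ - (-43))(λ - (-12)). Eigenvalues: -43, -12.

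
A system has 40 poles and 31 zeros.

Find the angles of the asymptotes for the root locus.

n - m = 40 - 31 = 9. Angles: θk = (2k + 1)·180°/9 = 20°, 60°, 100°, 140°, 180°, 220°, 260°, 300°, 340°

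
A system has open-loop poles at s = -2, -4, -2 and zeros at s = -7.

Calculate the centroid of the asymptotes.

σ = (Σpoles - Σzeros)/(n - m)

σ = (Σpoles - Σzeros)/(n - m) = (-8 - (-7))/(3 - 1) = -1/2 = -0.5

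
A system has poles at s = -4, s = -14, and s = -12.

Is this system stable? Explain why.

All poles are in the left half-plane. System is stable.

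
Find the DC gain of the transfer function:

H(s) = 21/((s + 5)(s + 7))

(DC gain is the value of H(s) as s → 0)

DC gain = H(0) = 21/(5 × 7) = 21/35 = 0.6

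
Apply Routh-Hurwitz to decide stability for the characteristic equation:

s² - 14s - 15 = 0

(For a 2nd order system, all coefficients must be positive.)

Coefficients: 1, -14, -15. b=-14, c=-15 not positive, so system is unstable.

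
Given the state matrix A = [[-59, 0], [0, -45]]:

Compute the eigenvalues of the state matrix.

For diagonal matrix, eigenvalues are diagonal entries: λ₁ = -59, λ₂ = -45.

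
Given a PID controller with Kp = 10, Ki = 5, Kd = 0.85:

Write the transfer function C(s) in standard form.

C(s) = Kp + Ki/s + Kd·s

Substituting values: C(s) = 10 + 5/s + 0.85s = (0.85s² + 10s + 5)/s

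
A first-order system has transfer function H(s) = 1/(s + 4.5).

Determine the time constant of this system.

For H(s) = 1/(s + 1/τ), the pole is at -1/τ = -4.5, so τ = 1/4.5 = 0.2222 s.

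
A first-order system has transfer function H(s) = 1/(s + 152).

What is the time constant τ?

For H(s) = 1/(s + 1/τ), the pole is at -1/τ = -152, so τ = 1/152 = 0.0066 s.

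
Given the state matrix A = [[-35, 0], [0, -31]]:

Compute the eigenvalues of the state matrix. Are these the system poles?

For diagonal matrix, eigenvalues are diagonal entries: λ₁ = -35, λ₂ = -31. Eigenvalues of A = system poles.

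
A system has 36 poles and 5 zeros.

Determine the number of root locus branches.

Root locus has n branches where n = number of poles = 36.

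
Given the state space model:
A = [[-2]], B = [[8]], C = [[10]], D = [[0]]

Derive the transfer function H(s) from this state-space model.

(sI - A)⁻¹ = 1/(s + 2). H(s) = 10 × 8/(s + 2) + 0 = 80/(s + 2).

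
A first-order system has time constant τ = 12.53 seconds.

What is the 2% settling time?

For first-order system, 2% settling time ≈ 4τ = 4 × 12.53 = 50.12 s.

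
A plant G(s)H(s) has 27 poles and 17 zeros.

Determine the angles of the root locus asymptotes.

n - m = 27 - 17 = 10. Angles: θk = (2k + 1)·180°/10 = 18°, 54°, 90°, 126°, 162°, 198°, 234°, 270°, 306°, 342°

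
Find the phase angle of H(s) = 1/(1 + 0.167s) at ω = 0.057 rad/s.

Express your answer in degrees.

Phase = -arctan(ωτ) = -arctan(0.057 × 0.167) = -0.5°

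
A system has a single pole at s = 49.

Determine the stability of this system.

Pole at s = 49 is in the right half-plane. Unstable.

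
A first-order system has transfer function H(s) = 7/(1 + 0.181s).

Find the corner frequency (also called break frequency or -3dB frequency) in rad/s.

Corner frequency = 1/τ = 1/0.181 = 5.525 rad/s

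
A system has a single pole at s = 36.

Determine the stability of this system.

Pole at s = 36 is in the right half-plane. Unstable.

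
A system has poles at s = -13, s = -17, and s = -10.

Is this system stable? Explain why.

All poles are in the left half-plane. System is stable.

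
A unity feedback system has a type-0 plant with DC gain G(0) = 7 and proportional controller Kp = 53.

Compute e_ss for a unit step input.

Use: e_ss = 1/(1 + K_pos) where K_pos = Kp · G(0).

K_pos = Kp · G(0) = 53 × 7 = 371. e_ss = 1/(1 + 371) = 0.0027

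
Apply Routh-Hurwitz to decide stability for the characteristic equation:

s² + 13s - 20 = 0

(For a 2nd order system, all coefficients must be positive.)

Coefficients: 1, 13, -20. c=-20 not positive, so system is unstable.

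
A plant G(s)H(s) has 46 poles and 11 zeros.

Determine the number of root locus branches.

Root locus has n branches where n = number of poles = 46.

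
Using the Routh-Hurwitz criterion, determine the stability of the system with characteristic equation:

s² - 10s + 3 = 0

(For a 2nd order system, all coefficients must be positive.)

Coefficients: 1, -10, 3. b=-10 not positive, so system is unstable.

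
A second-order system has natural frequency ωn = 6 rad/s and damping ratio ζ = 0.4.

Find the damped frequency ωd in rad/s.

ωd = ωn√(1 - ζ²) = 6√(1 - 0.4²) = 5.5 rad/s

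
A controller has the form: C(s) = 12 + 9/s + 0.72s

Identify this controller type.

This is a Proportional-Integral-Derivative (PID) controller.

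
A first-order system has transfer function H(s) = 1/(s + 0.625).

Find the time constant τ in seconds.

For H(s) = 1/(s + 1/τ), the pole is at -1/τ = -0.625, so τ = 1/0.625 = 1.6 s.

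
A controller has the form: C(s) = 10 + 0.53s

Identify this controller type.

This is a Proportional-Derivative (PD) controller.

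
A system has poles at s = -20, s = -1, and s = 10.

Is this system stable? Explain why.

Pole(s) at s = 10 are not in the left half-plane. System is unstable.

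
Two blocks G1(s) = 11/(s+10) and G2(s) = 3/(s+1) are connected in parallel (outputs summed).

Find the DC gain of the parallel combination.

Parallel: G_eq = G1 + G2. DC gain = G1(0) + G2(0) = 11/10 + 3/1 = 1.1 + 3 = 4.1.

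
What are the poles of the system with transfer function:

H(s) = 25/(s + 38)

Pole is where denominator = 0: s + 38 = 0, so s = -38.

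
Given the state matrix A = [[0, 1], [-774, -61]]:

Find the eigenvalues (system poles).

det(A - λI) = λ² - (-61)λ + 774 = (λ - (-43))(λ - (-18)). Eigenvalues: -43, -18.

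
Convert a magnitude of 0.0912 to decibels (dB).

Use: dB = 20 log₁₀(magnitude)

dB = 20 log₁₀(0.0912) = -20.8 dB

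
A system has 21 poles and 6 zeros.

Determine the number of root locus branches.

Root locus has n branches where n = number of poles = 21.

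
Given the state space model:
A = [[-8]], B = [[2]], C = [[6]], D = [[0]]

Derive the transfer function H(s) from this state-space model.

(sI - A)⁻¹ = 1/(s + 8). H(s) = 6 × 2/(s + 8) + 0 = 12/(s + 8).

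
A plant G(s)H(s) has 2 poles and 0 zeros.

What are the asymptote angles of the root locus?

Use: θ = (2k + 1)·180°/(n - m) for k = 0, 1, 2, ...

n - m = 2 - 0 = 2. Angles: θk = (2k + 1)·180°/2 = 90°, 270°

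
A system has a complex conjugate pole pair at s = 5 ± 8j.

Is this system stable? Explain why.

Real part of poles is 5 (> 0, right half-plane). Unstable.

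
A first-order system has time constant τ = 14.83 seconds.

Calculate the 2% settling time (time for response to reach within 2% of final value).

For first-order system, 2% settling time ≈ 4τ = 4 × 14.83 = 59.32 s.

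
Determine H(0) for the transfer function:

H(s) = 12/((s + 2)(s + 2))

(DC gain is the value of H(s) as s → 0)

DC gain = H(0) = 12/(2 × 2) = 12/4 = 3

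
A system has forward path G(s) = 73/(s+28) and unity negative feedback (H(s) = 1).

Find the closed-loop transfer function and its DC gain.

T(s) = G/(1+GH) = [73/(s+28)] / [1 + 73/(s+28)] = 73/(s+28+73) = 73/(s+101). DC gain = 73/101 = 0.7228.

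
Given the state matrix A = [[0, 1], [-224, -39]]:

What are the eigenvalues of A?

det(A - λI) = λ² - (-39)λ + 224 = (λ - (-32))(λ - (-7)). Eigenvalues: -32, -7.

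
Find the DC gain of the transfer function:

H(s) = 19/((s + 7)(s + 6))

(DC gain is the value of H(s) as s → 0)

DC gain = H(0) = 19/(7 × 6) = 19/42 = 0.4524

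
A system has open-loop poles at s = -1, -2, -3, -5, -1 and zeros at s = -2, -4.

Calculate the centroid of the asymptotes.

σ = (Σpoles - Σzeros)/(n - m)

σ = (Σpoles - Σzeros)/(n - m) = (-12 - (-6))/(5 - 2) = -6/3 = -2.0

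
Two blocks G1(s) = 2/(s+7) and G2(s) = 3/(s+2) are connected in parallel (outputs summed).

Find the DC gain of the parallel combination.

Parallel: G_eq = G1 + G2. DC gain = G1(0) + G2(0) = 2/7 + 3/2 = 0.2857 + 1.5 = 1.7857.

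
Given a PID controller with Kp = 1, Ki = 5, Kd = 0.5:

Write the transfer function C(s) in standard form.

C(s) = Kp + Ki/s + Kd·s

Substituting values: C(s) = 1 + 5/s + 0.5s = (0.5s² + s + 5)/s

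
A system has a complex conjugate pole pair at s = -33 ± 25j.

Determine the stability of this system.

Real part of poles is -33 (< 0, left half-plane). Stable.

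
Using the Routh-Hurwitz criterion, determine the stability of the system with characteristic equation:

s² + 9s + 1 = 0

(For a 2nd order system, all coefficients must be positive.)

Coefficients: 1, 9, 1. All positive, so system is stable.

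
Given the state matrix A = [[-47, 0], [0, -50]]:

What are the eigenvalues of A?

For diagonal matrix, eigenvalues are diagonal entries: λ₁ = -47, λ₂ = -50.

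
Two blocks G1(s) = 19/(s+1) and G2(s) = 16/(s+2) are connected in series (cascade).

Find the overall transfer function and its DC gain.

Series: multiply transfer functions. G_eq = 19/(s+1) × 16/(s+2) = 304/((s+1)(s+2)). DC gain = 304/(1×2) = 152.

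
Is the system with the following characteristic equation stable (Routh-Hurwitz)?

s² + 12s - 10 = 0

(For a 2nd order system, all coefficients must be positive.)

Coefficients: 1, 12, -10. c=-10 not positive, so system is unstable.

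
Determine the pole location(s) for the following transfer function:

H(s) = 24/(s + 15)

Pole is where denominator = 0: s + 15 = 0, so s = -15.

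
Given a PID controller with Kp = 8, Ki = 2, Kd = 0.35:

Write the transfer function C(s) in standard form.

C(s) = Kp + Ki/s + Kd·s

Substituting values: C(s) = 8 + 2/s + 0.35s = (0.35s² + 8s + 2)/s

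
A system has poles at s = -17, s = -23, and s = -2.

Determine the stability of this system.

All poles are in the left half-plane. System is stable.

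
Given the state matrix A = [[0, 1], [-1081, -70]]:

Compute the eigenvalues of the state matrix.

det(A - λI) = λ² - (-70)λ + 1081 = (λ - (-47))(λ - (-23)). Eigenvalues: -47, -23.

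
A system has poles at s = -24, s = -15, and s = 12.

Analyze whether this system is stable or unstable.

Pole(s) at s = 12 are not in the left half-plane. System is unstable.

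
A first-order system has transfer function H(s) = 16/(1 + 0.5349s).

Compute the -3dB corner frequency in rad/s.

Corner frequency = 1/τ = 1/0.5349 = 1.87 rad/s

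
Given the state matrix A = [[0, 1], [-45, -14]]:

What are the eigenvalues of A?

det(A - λI) = λ² - (-14)λ + 45 = (λ - (-5))(λ - (-9)). Eigenvalues: -5, -9.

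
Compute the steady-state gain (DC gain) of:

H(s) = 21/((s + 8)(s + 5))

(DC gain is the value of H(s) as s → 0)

DC gain = H(0) = 21/(8 × 5) = 21/40 = 0.525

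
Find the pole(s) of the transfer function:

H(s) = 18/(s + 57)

Pole is where denominator = 0: s + 57 = 0, so s = -57.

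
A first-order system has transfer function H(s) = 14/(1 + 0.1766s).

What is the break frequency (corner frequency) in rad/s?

Corner frequency = 1/τ = 1/0.1766 = 5.663 rad/s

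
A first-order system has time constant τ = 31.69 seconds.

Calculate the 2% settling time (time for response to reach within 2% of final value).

For first-order system, 2% settling time ≈ 4τ = 4 × 31.69 = 126.76 s.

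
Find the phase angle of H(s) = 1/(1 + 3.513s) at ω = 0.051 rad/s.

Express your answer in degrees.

Phase = -arctan(ωτ) = -arctan(0.051 × 3.513) = -10.2°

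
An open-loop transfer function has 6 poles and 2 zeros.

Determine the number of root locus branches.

Root locus has n branches where n = number of poles = 6.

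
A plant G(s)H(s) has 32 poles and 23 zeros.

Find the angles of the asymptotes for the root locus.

n - m = 32 - 23 = 9. Angles: θk = (2k + 1)·180°/9 = 20°, 60°, 100°, 140°, 180°, 220°, 260°, 300°, 340°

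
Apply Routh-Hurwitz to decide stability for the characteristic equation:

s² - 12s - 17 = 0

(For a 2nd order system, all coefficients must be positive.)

Coefficients: 1, -12, -17. b=-12, c=-17 not positive, so system is unstable.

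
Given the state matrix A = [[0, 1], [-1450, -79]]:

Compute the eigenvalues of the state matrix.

det(A - λI) = λ² - (-79)λ + 1450 = (λ - (-29))(λ - (-50)). Eigenvalues: -29, -50.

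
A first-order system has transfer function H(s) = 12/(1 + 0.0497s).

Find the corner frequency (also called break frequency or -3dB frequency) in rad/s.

Corner frequency = 1/τ = 1/0.0497 = 20.121 rad/s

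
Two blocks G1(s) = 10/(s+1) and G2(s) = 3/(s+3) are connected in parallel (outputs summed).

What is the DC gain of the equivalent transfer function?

Parallel: G_eq = G1 + G2. DC gain = G1(0) + G2(0) = 10/1 + 3/3 = 10 + 1 = 11.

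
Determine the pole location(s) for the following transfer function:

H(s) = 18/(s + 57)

Pole is where denominator = 0: s + 57 = 0, so s = -57.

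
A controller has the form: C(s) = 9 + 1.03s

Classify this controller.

This is a Proportional-Derivative (PD) controller.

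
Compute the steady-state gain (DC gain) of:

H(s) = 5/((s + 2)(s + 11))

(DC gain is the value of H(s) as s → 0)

DC gain = H(0) = 5/(2 × 11) = 5/22 = 0.2273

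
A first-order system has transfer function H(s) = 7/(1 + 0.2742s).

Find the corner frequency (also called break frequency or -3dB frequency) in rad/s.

Corner frequency = 1/τ = 1/0.2742 = 3.647 rad/s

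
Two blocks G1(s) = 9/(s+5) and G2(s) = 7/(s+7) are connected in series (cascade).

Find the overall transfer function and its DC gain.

Series: multiply transfer functions. G_eq = 9/(s+5) × 7/(s+7) = 63/((s+5)(s+7)). DC gain = 63/(5×7) = 1.8.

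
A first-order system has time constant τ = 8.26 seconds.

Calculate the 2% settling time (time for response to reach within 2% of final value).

For first-order system, 2% settling time ≈ 4τ = 4 × 8.26 = 33.04 s.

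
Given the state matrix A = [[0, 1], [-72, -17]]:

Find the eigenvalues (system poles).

det(A - λI) = λ² - (-17)λ + 72 = (λ - (-9))(λ - (-8)). Eigenvalues: -9, -8.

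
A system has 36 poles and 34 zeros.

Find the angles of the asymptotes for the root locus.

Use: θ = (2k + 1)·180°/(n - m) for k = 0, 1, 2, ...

n - m = 36 - 34 = 2. Angles: θk = (2k + 1)·180°/2 = 90°, 270°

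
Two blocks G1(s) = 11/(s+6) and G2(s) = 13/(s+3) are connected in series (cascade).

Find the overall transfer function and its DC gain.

Series: multiply transfer functions. G_eq = 11/(s+6) × 13/(s+3) = 143/((s+6)(s+3)). DC gain = 143/(6×3) = 7.9444.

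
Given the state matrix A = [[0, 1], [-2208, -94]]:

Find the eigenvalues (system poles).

det(A - λI) = λ² - (-94)λ + 2208 = (λ - (-46))(λ - (-48)). Eigenvalues: -46, -48.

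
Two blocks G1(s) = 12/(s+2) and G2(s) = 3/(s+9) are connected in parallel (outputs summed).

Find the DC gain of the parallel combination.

Parallel: G_eq = G1 + G2. DC gain = G1(0) + G2(0) = 12/2 + 3/9 = 6 + 0.3333 = 6.3333.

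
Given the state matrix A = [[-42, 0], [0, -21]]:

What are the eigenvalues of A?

For diagonal matrix, eigenvalues are diagonal entries: λ₁ = -42, λ₂ = -21.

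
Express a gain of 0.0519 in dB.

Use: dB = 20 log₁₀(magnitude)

dB = 20 log₁₀(0.0519) = -25.7 dB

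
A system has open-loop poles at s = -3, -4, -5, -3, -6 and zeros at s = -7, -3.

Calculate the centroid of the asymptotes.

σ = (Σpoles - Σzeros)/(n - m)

σ = (Σpoles - Σzeros)/(n - m) = (-21 - (-10))/(5 - 2) = -11/3 = -3.67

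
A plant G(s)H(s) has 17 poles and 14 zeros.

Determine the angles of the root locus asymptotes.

n - m = 17 - 14 = 3. Angles: θk = (2k + 1)·180°/3 = 60°, 180°, 300°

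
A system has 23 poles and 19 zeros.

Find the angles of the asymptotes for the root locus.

n - m = 23 - 19 = 4. Angles: θk = (2k + 1)·180°/4 = 45°, 135°, 225°, 315°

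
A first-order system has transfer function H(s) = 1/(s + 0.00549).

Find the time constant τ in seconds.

For H(s) = 1/(s + 1/τ), the pole is at -1/τ = -0.00549, so τ = 1/0.00549 = 182.1 s.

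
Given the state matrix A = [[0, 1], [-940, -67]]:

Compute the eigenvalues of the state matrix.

det(A - λI) = λ² - (-67)λ + 940 = (λ - (-47))(λ - (-20)). Eigenvalues: -47, -20.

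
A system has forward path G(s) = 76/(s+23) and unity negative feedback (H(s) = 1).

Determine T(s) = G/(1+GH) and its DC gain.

T(s) = G/(1+GH) = [76/(s+23)] / [1 + 76/(s+23)] = 76/(s+23+76) = 76/(s+99). DC gain = 76/99 = 0.7677.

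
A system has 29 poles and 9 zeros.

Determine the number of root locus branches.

Root locus has n branches where n = number of poles = 29.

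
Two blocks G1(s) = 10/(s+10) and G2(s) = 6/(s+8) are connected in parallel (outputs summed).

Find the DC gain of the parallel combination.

Parallel: G_eq = G1 + G2. DC gain = G1(0) + G2(0) = 10/10 + 6/8 = 1 + 0.75 = 1.75.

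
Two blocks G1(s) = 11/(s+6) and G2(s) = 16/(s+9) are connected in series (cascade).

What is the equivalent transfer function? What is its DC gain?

Series: multiply transfer functions. G_eq = 11/(s+6) × 16/(s+9) = 176/((s+6)(s+9)). DC gain = 176/(6×9) = 3.2593.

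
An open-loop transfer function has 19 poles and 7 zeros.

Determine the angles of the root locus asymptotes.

n - m = 19 - 7 = 12. Angles: θk = (2k + 1)·180°/12 = 15°, 45°, 75°, 105°, 135°, 165°, 195°, 225°, 255°, 285°, 315°, 345°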